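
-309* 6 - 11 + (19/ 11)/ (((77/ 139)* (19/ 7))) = -225526/ 121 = -1863.85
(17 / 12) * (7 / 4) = 2.48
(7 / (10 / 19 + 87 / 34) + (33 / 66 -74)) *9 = -641.08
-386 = -386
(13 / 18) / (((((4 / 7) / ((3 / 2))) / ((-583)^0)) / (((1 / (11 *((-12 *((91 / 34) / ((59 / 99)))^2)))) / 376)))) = -1006009 / 531196009344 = -0.00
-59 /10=-5.90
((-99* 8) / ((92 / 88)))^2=303595776 / 529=573905.06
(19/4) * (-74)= -351.50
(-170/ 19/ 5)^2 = 1156/ 361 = 3.20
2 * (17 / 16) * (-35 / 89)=-595 / 712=-0.84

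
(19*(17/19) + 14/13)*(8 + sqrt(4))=180.77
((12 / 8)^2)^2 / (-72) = -9 / 128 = -0.07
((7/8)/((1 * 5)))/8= 7/320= 0.02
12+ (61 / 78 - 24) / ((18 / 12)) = -407 / 117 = -3.48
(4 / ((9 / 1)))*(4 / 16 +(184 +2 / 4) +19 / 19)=82.56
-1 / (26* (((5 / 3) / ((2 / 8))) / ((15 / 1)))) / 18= -1 / 208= -0.00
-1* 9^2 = -81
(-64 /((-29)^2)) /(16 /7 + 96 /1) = -28 /36163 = -0.00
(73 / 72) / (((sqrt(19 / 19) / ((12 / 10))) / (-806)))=-29419 / 30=-980.63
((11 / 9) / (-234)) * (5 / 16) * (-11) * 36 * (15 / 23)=3025 / 7176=0.42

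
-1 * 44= -44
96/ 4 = 24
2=2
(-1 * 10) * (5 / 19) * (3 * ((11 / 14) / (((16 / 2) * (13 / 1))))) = -825 / 13832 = -0.06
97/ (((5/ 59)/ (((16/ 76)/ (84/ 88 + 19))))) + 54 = 2755694/ 41705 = 66.08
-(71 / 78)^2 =-5041 / 6084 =-0.83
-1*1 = -1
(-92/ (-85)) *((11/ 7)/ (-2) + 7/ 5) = 1978/ 2975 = 0.66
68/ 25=2.72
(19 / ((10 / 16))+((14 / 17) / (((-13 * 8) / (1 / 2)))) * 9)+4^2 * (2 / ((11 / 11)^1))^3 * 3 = 3662981 / 8840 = 414.36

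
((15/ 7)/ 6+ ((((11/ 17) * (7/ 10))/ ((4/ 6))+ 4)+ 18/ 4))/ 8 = 22697/ 19040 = 1.19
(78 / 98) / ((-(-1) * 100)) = 39 / 4900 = 0.01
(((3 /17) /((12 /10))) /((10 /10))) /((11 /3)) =15 /374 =0.04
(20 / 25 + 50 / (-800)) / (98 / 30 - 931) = -177 / 222656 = -0.00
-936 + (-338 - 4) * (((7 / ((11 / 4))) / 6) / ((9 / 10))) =-36208 / 33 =-1097.21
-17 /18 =-0.94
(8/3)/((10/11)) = 44/15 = 2.93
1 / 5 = 0.20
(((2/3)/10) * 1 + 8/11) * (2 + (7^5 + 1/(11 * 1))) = 4844380/363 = 13345.40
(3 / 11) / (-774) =-1 / 2838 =-0.00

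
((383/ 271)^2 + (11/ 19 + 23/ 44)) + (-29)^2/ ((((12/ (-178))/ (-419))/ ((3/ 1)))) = 15680868.60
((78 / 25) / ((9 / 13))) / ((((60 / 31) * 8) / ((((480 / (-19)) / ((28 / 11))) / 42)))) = -57629 / 837900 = -0.07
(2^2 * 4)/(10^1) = 8/5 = 1.60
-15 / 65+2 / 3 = 17 / 39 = 0.44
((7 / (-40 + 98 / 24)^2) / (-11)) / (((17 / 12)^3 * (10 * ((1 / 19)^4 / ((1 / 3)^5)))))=-467070464 / 50195408615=-0.01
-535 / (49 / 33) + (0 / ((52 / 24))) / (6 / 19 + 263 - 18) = -17655 / 49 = -360.31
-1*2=-2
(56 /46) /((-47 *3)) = -28 /3243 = -0.01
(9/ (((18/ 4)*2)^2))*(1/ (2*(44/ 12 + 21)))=1/ 444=0.00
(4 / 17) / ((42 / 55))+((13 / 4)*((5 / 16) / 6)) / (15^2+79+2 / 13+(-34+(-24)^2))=10332037 / 33510400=0.31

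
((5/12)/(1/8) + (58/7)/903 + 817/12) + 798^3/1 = 4282853923353/8428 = 508169663.43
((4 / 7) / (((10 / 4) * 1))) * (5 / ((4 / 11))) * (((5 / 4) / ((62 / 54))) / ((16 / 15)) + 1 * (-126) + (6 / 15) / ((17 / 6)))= -231579777 / 590240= -392.35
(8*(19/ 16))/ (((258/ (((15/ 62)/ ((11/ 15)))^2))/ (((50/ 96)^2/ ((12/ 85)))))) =630859375/ 81921359872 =0.01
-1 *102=-102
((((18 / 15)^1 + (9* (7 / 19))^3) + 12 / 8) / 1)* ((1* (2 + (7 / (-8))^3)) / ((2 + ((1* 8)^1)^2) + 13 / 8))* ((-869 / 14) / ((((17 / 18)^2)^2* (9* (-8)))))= 1158633103587003 / 1388454867963520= 0.83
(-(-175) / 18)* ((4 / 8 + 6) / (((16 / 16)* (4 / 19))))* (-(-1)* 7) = 302575 / 144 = 2101.22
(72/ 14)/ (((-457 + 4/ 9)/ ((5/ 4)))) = -405/ 28763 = -0.01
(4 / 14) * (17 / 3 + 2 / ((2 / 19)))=148 / 21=7.05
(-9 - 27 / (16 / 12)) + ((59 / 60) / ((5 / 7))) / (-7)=-4417 / 150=-29.45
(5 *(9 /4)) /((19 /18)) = 405 /38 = 10.66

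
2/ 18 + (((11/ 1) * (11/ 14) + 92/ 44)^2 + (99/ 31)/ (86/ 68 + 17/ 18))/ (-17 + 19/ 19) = -128464364909/ 17891729856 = -7.18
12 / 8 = 3 / 2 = 1.50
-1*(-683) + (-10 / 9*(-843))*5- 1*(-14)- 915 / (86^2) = 119376091 / 22188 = 5380.21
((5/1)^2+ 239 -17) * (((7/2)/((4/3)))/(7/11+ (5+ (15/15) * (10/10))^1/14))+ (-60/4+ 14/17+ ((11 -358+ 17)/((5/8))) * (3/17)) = 5592583/11152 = 501.49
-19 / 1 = -19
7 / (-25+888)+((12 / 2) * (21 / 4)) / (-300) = -16723 / 172600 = -0.10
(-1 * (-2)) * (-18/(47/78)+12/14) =-19092/329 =-58.03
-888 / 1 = -888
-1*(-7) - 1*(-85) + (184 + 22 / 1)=298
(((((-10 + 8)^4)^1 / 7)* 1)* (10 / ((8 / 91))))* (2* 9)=4680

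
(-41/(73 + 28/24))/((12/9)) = -369/890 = -0.41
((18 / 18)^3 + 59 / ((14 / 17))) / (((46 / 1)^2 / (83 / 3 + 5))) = 1.12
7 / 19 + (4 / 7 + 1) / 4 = 405 / 532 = 0.76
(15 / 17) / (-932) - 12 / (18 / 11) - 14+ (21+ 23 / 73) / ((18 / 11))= -86486407 / 10409508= -8.31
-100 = -100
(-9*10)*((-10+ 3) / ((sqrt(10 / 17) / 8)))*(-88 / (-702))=2464*sqrt(170) / 39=823.76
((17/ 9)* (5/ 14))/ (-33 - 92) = -0.01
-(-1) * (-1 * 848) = -848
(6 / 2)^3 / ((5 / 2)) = 54 / 5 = 10.80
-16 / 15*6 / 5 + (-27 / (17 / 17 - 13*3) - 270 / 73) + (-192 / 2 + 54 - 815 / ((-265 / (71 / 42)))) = -1584990767 / 38593275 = -41.07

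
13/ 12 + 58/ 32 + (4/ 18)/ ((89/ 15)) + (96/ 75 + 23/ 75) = 482731/ 106800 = 4.52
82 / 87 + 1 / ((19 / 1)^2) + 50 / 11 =1896929 / 345477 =5.49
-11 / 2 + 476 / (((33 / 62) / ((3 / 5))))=58419 / 110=531.08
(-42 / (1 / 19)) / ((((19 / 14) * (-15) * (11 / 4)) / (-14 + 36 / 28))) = -9968 / 55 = -181.24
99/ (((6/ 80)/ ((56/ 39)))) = 24640/ 13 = 1895.38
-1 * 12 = -12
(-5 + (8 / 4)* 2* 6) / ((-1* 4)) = -19 / 4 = -4.75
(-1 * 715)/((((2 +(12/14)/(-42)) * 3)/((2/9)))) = -70070/2619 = -26.75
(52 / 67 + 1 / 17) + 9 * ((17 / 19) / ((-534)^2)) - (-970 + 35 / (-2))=677675043509 / 685673444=988.33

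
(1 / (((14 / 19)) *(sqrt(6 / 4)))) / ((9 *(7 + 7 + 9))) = 19 *sqrt(6) / 8694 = 0.01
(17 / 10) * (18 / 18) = 1.70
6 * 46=276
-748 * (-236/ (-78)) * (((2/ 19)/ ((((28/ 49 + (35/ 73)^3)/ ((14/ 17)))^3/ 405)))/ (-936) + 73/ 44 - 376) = 1676354049495844101629490357974/ 1978273280464841238284601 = 847382.45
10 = 10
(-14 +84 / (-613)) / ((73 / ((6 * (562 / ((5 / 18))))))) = -525991536 / 223745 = -2350.85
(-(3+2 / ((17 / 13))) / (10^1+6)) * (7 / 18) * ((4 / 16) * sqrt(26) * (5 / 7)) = -385 * sqrt(26) / 19584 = -0.10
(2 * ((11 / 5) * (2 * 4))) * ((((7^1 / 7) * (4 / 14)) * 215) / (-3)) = -15136 / 21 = -720.76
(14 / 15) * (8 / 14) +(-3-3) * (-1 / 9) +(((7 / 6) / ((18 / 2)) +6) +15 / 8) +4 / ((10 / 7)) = 2593 / 216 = 12.00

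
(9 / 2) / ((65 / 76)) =342 / 65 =5.26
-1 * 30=-30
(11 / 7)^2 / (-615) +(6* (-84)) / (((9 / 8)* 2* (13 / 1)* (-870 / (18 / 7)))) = 106595 / 2272179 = 0.05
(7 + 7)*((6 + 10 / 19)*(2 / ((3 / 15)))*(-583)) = -10120880 / 19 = -532677.89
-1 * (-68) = 68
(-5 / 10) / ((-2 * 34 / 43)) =43 / 136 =0.32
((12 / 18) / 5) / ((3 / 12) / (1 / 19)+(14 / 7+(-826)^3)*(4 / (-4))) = 8 / 33813598725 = 0.00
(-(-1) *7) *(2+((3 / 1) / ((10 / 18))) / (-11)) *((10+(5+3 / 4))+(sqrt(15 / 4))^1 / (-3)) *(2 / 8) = 36603 / 880-581 *sqrt(15) / 1320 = 39.89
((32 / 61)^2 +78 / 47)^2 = 114491549956 / 30585462769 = 3.74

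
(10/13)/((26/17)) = 0.50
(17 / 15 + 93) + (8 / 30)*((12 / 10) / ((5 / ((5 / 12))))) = 2354 / 25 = 94.16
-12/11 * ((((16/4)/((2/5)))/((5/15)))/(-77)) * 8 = 2880/847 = 3.40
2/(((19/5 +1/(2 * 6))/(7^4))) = 288120/233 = 1236.57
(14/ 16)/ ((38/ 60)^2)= 1575/ 722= 2.18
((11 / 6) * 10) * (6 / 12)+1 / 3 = 19 / 2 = 9.50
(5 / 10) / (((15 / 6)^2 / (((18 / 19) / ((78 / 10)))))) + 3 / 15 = 259 / 1235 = 0.21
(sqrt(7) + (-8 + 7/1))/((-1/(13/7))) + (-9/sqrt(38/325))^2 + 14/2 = 186631/266- 13 * sqrt(7)/7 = 696.71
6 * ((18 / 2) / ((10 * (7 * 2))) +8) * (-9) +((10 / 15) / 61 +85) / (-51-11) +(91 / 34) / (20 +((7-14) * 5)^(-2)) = -8025885209977 / 18378118430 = -436.71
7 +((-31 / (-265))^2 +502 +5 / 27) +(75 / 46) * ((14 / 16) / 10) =710791813667 / 1395511200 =509.34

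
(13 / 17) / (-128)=-13 / 2176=-0.01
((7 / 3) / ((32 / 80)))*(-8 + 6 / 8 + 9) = 245 / 24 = 10.21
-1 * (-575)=575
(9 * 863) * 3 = 23301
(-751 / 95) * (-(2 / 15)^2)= 3004 / 21375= 0.14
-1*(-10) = 10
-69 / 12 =-23 / 4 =-5.75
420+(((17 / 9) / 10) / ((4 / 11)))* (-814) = -509 / 180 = -2.83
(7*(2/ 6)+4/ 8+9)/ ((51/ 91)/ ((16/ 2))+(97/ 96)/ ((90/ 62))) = 4651920/ 301177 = 15.45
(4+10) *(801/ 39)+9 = 3855/ 13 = 296.54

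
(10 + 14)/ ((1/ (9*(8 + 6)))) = 3024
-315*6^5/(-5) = 489888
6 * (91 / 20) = 273 / 10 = 27.30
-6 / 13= -0.46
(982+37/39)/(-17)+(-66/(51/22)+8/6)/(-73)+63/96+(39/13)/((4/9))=-25834751/516256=-50.04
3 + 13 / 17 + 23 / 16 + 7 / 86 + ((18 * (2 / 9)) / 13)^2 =10630829 / 1976624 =5.38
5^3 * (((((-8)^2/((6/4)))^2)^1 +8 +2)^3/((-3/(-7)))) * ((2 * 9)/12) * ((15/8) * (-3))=-2445035985231875/162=-15092814723653.55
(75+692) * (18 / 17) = 13806 / 17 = 812.12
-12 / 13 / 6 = -2 / 13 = -0.15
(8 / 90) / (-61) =-4 / 2745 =-0.00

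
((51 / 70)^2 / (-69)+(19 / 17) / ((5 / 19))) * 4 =16.96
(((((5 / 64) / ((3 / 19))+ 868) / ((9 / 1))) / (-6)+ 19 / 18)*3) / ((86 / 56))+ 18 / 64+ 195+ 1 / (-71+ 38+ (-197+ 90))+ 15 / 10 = 13606037 / 81270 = 167.42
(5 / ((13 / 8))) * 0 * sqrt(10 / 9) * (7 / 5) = 0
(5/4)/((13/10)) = 25/26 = 0.96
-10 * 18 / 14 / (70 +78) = -0.09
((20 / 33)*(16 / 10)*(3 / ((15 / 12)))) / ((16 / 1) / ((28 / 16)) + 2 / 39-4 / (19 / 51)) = -331968 / 220055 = -1.51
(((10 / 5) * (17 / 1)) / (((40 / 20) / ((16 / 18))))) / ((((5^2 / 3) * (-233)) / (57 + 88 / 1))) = -1.13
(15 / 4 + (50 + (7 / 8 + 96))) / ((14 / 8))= 1205 / 14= 86.07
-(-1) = 1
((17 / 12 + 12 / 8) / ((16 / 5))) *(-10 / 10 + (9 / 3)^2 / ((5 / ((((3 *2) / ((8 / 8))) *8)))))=14945 / 192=77.84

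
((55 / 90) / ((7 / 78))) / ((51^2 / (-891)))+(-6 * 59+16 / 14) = -718549 / 2023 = -355.19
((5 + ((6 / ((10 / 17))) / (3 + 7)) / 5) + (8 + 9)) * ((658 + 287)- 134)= 4501861 / 250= 18007.44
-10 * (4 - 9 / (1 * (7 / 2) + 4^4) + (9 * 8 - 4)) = -124500 / 173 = -719.65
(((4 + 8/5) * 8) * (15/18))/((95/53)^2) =314608/27075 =11.62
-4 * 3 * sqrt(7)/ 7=-12 * sqrt(7)/ 7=-4.54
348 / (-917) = -348 / 917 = -0.38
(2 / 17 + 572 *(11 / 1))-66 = 105844 / 17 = 6226.12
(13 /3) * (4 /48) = 13 /36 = 0.36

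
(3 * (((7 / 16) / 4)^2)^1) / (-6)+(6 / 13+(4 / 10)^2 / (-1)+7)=19423691 / 2662400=7.30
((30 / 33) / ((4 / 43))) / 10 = 43 / 44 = 0.98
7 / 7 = 1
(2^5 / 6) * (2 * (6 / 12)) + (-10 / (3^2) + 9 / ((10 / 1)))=461 / 90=5.12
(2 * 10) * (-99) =-1980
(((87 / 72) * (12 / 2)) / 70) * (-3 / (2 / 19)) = -1653 / 560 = -2.95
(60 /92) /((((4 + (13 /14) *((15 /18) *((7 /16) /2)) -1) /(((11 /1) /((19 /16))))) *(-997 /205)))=-207820800 /530233513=-0.39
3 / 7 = 0.43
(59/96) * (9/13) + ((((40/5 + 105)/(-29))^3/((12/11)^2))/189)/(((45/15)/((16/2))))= -14285930837/51774139872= -0.28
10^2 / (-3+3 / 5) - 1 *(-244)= 202.33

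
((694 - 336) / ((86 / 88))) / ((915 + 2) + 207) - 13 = -153141 / 12083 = -12.67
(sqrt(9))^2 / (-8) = -9 / 8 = -1.12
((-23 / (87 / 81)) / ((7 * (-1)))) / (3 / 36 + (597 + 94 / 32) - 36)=29808 / 5495819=0.01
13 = 13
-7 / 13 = -0.54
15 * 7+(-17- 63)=25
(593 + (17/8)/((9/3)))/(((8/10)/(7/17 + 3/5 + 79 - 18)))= 25035493/544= 46021.13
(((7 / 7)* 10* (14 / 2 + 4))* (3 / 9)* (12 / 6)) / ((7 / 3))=31.43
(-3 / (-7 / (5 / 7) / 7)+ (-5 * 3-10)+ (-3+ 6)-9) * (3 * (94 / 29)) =-280.61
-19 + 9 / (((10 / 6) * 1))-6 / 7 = -14.46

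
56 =56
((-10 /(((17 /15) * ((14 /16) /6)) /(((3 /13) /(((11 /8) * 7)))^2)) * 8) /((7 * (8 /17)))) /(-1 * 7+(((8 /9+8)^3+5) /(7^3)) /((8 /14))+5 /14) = 12093235200 /434380459513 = 0.03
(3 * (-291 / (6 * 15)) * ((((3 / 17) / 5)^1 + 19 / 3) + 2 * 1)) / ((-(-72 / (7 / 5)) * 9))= -724493 / 4131000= -0.18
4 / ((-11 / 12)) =-48 / 11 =-4.36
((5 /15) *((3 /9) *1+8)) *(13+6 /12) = 75 /2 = 37.50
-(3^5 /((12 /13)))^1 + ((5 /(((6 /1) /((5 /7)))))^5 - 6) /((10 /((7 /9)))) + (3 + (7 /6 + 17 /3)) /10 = -441465216071 /1680315840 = -262.73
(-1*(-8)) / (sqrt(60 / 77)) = 4*sqrt(1155) / 15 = 9.06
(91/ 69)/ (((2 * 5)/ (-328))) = -14924/ 345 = -43.26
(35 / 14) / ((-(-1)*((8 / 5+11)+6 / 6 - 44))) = -25 / 304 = -0.08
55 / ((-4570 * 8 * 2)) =-11 / 14624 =-0.00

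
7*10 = 70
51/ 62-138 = -8505/ 62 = -137.18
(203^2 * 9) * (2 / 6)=123627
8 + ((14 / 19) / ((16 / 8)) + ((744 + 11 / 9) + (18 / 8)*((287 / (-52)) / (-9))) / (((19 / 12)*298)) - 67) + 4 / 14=-350963407 / 6182904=-56.76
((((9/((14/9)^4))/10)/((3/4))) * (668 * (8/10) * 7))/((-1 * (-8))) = 95.83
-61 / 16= -3.81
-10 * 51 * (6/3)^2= -2040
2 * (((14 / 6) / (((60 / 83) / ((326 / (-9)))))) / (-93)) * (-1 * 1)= -94703 / 37665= -2.51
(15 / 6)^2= 25 / 4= 6.25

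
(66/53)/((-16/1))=-33/424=-0.08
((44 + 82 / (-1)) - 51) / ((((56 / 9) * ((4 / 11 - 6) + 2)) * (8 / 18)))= 79299 / 8960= 8.85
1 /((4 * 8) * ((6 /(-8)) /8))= -1 /3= -0.33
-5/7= -0.71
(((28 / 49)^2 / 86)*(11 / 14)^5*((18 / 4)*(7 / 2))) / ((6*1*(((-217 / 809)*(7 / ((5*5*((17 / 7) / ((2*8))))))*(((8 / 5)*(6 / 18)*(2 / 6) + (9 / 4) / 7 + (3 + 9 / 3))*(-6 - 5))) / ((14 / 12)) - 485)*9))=-0.00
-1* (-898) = 898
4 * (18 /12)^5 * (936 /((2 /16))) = 227448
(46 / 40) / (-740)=-23 / 14800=-0.00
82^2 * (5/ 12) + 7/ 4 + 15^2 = 36341/ 12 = 3028.42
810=810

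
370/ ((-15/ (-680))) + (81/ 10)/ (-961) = 483574957/ 28830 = 16773.32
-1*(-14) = 14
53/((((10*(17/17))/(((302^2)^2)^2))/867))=1589719549821415144595328/5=317943909964283028919065.60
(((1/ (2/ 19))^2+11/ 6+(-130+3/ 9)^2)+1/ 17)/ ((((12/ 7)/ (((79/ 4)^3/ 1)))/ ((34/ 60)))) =35707626286787/ 829440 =43050282.46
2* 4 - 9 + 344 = 343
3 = 3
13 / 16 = 0.81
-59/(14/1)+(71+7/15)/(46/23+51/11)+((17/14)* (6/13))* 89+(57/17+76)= 460035923/3387930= 135.79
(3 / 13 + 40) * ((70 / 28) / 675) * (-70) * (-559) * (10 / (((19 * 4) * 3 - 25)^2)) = 224890 / 158949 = 1.41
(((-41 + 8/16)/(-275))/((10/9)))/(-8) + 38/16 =103771/44000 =2.36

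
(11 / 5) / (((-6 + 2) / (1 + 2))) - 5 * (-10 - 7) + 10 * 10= 3667 / 20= 183.35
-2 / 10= -1 / 5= -0.20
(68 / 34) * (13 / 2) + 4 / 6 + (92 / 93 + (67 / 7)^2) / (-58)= 1063399 / 88102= 12.07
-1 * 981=-981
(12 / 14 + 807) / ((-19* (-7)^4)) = -5655 / 319333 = -0.02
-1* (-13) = 13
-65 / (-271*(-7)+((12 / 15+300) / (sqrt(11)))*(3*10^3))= 1356355 / 814286175301 - 58656000*sqrt(11) / 814286175301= -0.00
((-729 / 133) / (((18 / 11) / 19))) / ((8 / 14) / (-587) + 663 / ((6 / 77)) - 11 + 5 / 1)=-174339 / 23291179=-0.01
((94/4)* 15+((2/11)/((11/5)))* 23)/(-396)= -85765/95832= -0.89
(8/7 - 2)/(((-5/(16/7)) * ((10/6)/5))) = 288/245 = 1.18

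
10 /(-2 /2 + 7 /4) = 40 /3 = 13.33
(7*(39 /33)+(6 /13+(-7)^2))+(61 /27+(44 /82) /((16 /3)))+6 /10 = 384317689 /6332040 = 60.69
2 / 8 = 1 / 4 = 0.25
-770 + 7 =-763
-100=-100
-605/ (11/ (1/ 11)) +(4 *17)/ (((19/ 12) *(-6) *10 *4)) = -492/ 95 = -5.18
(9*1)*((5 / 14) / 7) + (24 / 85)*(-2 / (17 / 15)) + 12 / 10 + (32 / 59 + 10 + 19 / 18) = 479699996 / 37597455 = 12.76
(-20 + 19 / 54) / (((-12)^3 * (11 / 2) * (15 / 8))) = 1061 / 962280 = 0.00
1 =1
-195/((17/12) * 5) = -27.53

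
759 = 759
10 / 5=2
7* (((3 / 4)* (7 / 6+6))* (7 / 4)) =2107 / 32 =65.84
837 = 837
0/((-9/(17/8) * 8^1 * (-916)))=0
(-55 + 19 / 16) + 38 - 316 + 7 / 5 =-26433 / 80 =-330.41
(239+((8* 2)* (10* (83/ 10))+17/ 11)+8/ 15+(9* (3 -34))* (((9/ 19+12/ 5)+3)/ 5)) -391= 13328879/ 15675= 850.33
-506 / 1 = -506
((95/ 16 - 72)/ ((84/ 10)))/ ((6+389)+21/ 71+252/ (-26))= -696865/ 34167552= -0.02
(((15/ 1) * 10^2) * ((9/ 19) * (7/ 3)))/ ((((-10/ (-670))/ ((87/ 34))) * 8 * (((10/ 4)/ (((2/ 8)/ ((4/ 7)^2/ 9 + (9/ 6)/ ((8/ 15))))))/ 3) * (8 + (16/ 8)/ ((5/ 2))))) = 60730165125/ 142837706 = 425.17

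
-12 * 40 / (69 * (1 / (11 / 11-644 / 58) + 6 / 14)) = -82040 / 3887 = -21.11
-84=-84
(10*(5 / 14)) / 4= 25 / 28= 0.89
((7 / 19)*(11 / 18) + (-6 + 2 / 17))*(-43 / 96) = 1414313 / 558144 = 2.53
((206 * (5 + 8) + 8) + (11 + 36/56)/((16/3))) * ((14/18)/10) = 602153/2880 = 209.08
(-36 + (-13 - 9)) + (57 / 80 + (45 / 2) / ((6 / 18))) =817 / 80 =10.21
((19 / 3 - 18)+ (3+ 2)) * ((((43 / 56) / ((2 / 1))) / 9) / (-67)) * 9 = 215 / 5628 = 0.04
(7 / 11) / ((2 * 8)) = 7 / 176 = 0.04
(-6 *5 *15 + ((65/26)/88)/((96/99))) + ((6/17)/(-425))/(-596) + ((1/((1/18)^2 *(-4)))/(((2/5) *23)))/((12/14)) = -5834566325211/12677158400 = -460.24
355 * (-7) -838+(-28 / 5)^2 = -82291 / 25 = -3291.64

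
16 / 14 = 8 / 7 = 1.14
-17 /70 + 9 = 613 /70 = 8.76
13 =13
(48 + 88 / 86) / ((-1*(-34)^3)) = 31 / 24854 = 0.00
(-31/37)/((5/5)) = -31/37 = -0.84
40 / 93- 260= -24140 / 93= -259.57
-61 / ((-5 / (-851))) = -51911 / 5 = -10382.20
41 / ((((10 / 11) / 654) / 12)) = 1769724 / 5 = 353944.80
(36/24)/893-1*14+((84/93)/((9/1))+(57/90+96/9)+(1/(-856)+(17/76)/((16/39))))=-17521394671/8530793280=-2.05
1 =1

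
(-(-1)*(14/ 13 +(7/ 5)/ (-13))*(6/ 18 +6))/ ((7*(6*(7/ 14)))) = 19/ 65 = 0.29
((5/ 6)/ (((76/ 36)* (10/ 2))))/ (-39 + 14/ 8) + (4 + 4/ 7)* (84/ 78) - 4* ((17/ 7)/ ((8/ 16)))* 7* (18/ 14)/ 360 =5713059/ 1288105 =4.44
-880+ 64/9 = -7856/9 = -872.89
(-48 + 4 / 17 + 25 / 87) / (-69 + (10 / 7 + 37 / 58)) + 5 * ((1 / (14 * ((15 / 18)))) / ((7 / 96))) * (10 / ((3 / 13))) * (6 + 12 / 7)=934339767638 / 475372275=1965.49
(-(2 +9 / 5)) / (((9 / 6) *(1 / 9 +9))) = -57 / 205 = -0.28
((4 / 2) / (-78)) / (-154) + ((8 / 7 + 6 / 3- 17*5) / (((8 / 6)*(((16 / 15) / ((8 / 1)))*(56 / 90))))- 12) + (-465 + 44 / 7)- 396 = -1080793745 / 672672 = -1606.72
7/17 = 0.41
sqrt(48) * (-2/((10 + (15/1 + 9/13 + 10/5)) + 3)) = -104 * sqrt(3)/399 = -0.45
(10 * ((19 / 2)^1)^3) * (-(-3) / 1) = 102885 / 4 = 25721.25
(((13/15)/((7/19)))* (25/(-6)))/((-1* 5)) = 247/126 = 1.96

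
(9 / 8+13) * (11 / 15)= 1243 / 120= 10.36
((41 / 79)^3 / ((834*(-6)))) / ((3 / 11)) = -758131 / 7401501468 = -0.00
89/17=5.24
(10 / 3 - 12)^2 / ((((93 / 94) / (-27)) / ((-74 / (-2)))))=-2351128 / 31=-75842.84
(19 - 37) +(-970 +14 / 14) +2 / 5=-986.60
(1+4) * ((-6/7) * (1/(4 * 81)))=-5/378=-0.01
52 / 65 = 4 / 5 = 0.80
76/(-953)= -76/953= -0.08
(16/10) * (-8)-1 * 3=-79/5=-15.80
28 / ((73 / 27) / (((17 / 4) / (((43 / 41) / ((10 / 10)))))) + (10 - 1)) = 526932 / 181927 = 2.90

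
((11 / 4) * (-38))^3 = -9129329 / 8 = -1141166.12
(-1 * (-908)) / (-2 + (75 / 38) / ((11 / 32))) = 94886 / 391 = 242.68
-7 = -7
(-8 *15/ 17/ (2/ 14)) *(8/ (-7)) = 960/ 17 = 56.47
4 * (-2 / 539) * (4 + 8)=-96 / 539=-0.18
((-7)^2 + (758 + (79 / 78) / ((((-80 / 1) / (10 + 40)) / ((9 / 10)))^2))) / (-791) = -5373525 / 5264896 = -1.02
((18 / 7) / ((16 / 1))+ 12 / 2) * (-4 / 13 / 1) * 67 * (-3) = 69345 / 182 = 381.02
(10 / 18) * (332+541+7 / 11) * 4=192200 / 99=1941.41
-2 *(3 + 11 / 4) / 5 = -23 / 10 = -2.30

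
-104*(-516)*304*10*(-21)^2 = 71944104960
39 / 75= 13 / 25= 0.52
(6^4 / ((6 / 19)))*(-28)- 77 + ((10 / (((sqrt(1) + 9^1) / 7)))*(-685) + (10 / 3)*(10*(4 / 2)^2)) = -358952 / 3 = -119650.67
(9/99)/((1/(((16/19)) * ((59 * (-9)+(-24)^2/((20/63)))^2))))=658846224/5225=126094.97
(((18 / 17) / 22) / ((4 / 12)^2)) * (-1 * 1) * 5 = -405 / 187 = -2.17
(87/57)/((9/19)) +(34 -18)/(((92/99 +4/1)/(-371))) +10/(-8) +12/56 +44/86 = -794207431/660996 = -1201.53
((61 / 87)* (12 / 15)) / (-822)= -122 / 178785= -0.00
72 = 72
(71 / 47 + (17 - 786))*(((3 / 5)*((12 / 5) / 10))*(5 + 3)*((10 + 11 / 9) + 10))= -110236032 / 5875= -18763.58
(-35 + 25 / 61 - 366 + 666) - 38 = 13872 / 61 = 227.41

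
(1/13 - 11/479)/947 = 336/5896969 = 0.00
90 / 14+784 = 5533 / 7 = 790.43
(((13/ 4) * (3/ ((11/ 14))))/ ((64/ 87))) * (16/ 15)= 7917/ 440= 17.99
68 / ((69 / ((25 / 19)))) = 1700 / 1311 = 1.30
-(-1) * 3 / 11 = 3 / 11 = 0.27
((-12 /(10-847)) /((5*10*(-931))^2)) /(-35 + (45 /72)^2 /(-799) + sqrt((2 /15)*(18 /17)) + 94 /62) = -387756566464 /1962140294982444897450375-9536659456*sqrt(255) /68674910324385571410763125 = -0.00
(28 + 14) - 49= -7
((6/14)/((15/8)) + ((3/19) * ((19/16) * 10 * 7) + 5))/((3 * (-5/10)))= -1713/140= -12.24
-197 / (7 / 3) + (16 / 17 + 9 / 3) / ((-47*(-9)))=-4249412 / 50337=-84.42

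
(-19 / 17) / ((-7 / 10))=190 / 119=1.60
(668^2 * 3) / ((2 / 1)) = 669336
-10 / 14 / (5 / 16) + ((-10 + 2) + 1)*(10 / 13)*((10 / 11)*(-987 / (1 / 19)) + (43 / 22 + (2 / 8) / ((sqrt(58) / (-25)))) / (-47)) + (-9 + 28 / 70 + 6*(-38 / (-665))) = 1962877466 / 21385 - 875*sqrt(58) / 70876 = 91787.49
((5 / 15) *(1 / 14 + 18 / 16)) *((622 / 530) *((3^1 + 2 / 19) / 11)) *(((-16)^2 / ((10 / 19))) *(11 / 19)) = 19670128 / 528675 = 37.21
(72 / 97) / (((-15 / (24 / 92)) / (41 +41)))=-1.06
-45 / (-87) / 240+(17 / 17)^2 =465 / 464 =1.00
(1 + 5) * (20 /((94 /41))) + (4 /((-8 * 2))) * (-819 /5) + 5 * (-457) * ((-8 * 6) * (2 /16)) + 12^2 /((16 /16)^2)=13110453 /940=13947.29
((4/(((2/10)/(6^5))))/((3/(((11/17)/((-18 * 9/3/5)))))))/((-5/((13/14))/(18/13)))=95040/119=798.66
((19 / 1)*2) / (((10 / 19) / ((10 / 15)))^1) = 722 / 15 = 48.13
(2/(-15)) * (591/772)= -197/1930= -0.10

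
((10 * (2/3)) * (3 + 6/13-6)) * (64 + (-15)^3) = 728420/13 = 56032.31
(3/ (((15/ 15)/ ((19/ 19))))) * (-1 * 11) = -33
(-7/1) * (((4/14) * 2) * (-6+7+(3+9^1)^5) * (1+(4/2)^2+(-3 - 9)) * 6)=41803944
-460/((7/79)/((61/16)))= -19792.32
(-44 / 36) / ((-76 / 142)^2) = -55451 / 12996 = -4.27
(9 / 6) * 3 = 9 / 2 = 4.50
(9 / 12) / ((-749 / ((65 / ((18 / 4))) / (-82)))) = 65 / 368508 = 0.00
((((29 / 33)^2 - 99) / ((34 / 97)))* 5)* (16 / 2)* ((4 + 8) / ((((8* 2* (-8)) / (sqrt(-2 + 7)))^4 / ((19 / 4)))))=-0.06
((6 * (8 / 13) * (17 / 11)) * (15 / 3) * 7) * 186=5312160 / 143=37147.97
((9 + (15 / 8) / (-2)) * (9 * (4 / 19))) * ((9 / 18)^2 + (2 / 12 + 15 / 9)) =9675 / 304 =31.83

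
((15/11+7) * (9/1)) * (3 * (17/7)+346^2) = 693916164/77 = 9011898.23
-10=-10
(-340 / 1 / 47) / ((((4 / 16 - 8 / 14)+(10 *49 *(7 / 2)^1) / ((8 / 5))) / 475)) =-9044000 / 2820329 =-3.21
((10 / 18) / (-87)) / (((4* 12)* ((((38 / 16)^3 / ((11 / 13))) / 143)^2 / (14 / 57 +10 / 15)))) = -62368317440 / 6299114144733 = -0.01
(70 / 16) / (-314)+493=1238381 / 2512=492.99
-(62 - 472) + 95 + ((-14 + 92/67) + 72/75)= 826333/1675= 493.33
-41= -41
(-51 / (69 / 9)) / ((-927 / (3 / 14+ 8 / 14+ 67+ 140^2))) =4680933 / 33166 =141.14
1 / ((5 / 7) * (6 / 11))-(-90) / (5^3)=493 / 150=3.29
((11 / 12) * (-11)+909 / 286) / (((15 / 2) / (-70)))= 82943 / 1287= 64.45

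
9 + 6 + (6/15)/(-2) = 74/5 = 14.80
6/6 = 1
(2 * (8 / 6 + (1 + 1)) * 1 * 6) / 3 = 40 / 3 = 13.33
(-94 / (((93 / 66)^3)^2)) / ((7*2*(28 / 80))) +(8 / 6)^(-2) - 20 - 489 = -355477513557975 / 695802885904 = -510.89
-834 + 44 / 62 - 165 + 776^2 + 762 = 18660131 / 31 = 601939.71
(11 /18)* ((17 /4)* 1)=187 /72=2.60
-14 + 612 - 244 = 354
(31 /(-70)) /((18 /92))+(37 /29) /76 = -2.25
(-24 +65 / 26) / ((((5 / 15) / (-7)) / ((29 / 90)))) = 8729 / 60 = 145.48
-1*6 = -6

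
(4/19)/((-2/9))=-18/19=-0.95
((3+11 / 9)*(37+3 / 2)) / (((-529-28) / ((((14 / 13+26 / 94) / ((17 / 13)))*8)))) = -9679208 / 4005387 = -2.42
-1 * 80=-80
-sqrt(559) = -23.64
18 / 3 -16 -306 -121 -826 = -1263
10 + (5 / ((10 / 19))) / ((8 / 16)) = 29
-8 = -8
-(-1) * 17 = 17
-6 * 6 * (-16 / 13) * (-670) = -385920 / 13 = -29686.15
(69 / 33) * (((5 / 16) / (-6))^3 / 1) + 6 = 58389701 / 9732096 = 6.00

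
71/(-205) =-71/205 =-0.35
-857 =-857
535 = 535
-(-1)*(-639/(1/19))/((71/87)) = -14877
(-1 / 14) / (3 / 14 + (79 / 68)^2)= -2312 / 50623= -0.05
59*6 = 354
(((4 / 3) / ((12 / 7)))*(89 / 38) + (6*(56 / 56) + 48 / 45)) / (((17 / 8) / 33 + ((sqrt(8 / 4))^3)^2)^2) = 58850528 / 430600895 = 0.14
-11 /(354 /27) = -99 /118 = -0.84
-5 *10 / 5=-10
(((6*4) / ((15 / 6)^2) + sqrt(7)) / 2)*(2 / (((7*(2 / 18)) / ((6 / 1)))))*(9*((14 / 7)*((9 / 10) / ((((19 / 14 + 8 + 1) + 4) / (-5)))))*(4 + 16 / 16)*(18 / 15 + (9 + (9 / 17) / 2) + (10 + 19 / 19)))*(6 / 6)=-510743232 / 28475- 5320242*sqrt(7) / 1139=-30294.79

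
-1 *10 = -10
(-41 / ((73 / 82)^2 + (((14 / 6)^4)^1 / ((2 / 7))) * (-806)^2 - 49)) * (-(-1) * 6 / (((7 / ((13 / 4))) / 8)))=-3483543024 / 256954200827219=-0.00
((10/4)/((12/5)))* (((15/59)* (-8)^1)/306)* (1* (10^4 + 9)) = -1251125/18054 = -69.30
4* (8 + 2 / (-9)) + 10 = 370 / 9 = 41.11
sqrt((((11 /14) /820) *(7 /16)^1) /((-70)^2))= sqrt(4510) /229600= 0.00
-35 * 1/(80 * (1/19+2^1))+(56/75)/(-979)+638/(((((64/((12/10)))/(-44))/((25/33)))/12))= -24360566941/5090800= -4785.21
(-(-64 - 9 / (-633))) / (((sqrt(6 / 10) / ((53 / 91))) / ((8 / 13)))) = 5724424*sqrt(15) / 748839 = 29.61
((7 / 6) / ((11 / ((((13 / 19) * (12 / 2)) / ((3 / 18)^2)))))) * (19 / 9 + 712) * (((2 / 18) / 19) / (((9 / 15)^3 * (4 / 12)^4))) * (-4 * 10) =-11697140000 / 11913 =-981880.30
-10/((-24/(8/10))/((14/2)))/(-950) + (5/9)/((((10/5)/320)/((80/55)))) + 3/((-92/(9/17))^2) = 14871992582987/115027664400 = 129.29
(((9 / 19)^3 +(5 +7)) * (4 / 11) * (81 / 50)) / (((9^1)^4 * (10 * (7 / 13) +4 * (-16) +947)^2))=9355502 / 6792756137583075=0.00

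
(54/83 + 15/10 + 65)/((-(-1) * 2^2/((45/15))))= 33441/664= 50.36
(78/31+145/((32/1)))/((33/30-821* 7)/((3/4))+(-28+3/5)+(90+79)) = -34955/37297216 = -0.00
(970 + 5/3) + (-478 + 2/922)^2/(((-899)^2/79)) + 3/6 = 1024890357308419/1030558108326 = 994.50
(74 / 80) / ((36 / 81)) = 333 / 160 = 2.08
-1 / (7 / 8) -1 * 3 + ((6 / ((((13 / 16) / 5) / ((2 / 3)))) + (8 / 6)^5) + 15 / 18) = 1128641 / 44226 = 25.52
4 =4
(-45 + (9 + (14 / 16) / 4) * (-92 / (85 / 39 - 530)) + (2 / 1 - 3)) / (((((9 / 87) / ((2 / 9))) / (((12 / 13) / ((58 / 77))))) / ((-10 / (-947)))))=-24474835 / 19833021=-1.23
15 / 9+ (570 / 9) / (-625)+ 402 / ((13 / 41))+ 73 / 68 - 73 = 396966283 / 331500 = 1197.49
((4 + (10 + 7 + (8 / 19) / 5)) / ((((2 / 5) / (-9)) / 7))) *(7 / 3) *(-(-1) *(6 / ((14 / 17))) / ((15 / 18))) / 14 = -919377 / 190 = -4838.83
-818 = -818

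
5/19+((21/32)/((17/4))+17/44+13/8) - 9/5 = 11173/17765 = 0.63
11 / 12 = 0.92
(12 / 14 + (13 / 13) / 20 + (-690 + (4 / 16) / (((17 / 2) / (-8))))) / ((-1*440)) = 1640601 / 1047200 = 1.57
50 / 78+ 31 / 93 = 0.97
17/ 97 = 0.18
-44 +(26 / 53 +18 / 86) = -98681 / 2279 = -43.30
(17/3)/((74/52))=442/111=3.98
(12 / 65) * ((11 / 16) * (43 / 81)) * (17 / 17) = 0.07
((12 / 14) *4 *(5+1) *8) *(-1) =-1152 / 7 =-164.57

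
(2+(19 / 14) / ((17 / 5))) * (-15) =-8565 / 238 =-35.99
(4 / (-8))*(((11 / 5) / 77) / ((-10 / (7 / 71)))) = 1 / 7100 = 0.00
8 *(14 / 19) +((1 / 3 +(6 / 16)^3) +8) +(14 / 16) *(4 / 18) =1267337 / 87552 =14.48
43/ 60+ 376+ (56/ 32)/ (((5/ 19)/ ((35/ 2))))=59171/ 120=493.09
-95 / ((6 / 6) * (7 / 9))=-855 / 7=-122.14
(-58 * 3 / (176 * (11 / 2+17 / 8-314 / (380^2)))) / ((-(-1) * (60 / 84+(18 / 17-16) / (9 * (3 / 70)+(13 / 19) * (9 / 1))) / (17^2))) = 248684342495 / 10410303904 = 23.89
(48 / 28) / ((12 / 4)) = 4 / 7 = 0.57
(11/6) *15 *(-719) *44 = -869990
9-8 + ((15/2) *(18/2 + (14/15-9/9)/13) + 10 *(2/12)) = 2735/39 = 70.13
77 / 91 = 11 / 13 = 0.85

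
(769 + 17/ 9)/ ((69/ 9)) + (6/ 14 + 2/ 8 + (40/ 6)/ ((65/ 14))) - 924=-6876215/ 8372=-821.33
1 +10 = 11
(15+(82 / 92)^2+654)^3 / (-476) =-2846895803405624125 / 4509765322496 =-631273.60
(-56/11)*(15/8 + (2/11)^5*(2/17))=-287479619/30116537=-9.55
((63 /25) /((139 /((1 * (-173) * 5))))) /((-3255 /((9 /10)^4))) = 3405159 /1077250000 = 0.00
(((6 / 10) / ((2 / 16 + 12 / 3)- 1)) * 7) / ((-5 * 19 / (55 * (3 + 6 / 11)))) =-6552 / 2375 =-2.76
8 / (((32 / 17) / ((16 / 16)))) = 4.25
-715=-715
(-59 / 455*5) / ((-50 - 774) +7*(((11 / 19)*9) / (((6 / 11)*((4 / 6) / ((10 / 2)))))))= 4484 / 2230319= 0.00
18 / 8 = 9 / 4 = 2.25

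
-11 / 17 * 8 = -88 / 17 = -5.18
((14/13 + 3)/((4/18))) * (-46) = -10971/13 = -843.92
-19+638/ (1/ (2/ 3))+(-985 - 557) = -3407/ 3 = -1135.67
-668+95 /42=-27961 /42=-665.74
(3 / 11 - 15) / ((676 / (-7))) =567 / 3718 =0.15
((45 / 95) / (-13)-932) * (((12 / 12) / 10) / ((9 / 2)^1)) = -230213 / 11115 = -20.71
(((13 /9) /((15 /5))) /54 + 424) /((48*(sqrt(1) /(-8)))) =-618205 /8748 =-70.67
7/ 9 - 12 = -101/ 9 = -11.22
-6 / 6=-1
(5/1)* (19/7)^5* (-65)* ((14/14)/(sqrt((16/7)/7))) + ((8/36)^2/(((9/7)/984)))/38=-3715404350407/44341668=-83790.36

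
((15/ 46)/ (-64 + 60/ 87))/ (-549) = 145/ 15455448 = 0.00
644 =644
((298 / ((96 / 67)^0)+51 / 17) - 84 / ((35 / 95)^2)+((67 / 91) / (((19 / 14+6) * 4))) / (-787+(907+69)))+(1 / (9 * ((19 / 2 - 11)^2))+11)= -66552097 / 216918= -306.81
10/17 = 0.59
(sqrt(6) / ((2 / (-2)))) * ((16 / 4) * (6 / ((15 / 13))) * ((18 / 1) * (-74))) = 138528 * sqrt(6) / 5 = 67864.58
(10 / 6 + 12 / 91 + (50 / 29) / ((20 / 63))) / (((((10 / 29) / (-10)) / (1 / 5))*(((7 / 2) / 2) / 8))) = -1831568 / 9555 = -191.69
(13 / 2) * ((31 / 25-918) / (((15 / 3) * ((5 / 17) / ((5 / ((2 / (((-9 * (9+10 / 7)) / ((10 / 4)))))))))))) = 3327770043 / 8750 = 380316.58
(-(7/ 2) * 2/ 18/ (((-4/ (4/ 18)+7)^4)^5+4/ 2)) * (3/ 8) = -7/ 32291999756762880441744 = -0.00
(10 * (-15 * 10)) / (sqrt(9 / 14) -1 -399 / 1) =4500 * sqrt(14) / 2239991 +8400000 / 2239991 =3.76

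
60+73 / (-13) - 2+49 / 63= 6220 / 117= 53.16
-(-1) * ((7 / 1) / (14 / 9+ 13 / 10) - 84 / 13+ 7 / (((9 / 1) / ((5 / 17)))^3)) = -47983045271 / 11966048757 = -4.01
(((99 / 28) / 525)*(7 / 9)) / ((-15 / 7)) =-11 / 4500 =-0.00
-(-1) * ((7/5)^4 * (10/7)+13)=2311/125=18.49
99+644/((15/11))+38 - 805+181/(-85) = -10091/51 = -197.86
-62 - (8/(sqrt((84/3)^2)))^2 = -3042/49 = -62.08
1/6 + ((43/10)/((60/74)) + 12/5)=787/100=7.87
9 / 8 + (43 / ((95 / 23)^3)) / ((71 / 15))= 122128869 / 97397800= 1.25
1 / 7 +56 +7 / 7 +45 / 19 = 7915 / 133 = 59.51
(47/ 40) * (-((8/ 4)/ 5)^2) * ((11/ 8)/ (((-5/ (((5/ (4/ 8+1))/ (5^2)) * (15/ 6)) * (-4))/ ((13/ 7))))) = -6721/ 840000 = -0.01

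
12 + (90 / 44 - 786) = -16983 / 22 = -771.95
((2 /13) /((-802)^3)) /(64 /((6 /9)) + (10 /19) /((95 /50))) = -361 /116537648341712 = -0.00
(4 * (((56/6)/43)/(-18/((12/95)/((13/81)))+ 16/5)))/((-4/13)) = 32760/228373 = 0.14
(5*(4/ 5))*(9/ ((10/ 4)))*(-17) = -1224/ 5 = -244.80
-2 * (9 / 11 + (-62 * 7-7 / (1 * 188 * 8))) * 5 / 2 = 35833185 / 16544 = 2165.93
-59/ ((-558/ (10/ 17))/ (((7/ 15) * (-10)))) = -4130/ 14229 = -0.29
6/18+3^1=10/3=3.33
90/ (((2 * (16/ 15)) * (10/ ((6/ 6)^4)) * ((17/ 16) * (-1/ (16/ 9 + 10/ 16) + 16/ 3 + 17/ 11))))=154143/ 250886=0.61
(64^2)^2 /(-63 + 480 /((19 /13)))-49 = 318519997 /5043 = 63160.82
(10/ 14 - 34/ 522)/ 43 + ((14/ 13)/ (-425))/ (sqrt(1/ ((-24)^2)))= -19843846/ 434049525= -0.05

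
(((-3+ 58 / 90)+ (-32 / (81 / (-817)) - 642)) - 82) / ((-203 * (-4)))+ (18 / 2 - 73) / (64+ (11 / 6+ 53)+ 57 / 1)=-29872621 / 34694730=-0.86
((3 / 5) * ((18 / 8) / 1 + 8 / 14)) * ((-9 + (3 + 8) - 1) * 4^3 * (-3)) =-11376 / 35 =-325.03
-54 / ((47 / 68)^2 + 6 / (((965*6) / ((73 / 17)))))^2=-1075187080742400 / 4629128674681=-232.27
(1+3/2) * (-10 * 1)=-25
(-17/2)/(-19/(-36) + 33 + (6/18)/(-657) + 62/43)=-2881602/11854955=-0.24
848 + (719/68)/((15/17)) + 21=52859/60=880.98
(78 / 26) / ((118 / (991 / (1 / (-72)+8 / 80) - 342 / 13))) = 6940917 / 23777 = 291.92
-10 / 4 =-5 / 2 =-2.50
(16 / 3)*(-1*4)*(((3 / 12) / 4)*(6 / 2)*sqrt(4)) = -8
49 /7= 7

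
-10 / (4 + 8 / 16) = -20 / 9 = -2.22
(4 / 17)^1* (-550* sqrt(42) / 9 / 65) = -440* sqrt(42) / 1989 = -1.43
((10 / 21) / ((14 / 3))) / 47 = 5 / 2303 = 0.00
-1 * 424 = -424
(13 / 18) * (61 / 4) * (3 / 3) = 793 / 72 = 11.01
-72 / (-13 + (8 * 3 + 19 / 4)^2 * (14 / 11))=-704 / 10159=-0.07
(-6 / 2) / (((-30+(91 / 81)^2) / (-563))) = -58.77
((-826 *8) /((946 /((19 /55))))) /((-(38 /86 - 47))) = -4484 /86515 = -0.05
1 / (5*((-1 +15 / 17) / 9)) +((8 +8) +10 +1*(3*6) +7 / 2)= 161 / 5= 32.20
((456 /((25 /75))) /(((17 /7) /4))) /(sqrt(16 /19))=9576 * sqrt(19) /17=2455.34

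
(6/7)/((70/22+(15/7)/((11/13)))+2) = 1/9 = 0.11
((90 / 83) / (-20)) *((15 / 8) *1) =-135 / 1328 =-0.10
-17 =-17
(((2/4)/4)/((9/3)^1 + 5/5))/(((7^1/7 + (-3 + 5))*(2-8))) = -1/576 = -0.00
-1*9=-9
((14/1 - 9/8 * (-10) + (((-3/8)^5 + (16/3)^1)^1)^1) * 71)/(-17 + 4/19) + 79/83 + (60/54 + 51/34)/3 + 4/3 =-2954969843777/23425155072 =-126.15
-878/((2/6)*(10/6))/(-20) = 3951/50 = 79.02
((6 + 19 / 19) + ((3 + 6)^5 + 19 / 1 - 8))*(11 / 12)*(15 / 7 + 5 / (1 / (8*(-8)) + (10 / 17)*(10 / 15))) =28734618825 / 34412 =835017.40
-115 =-115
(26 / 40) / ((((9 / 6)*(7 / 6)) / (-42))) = -78 / 5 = -15.60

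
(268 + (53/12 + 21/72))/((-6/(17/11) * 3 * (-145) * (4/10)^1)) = 10115/25056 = 0.40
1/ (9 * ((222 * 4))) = 1/ 7992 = 0.00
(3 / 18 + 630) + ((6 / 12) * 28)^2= 4957 / 6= 826.17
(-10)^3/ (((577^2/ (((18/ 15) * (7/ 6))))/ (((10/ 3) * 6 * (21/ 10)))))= -58800/ 332929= -0.18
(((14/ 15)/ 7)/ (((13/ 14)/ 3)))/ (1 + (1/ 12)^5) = 0.43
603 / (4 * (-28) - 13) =-603 / 125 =-4.82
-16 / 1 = -16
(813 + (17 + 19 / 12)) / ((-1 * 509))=-9979 / 6108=-1.63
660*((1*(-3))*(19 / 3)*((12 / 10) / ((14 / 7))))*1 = -7524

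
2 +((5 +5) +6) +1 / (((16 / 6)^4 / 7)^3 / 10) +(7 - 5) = 688106188675 / 34359738368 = 20.03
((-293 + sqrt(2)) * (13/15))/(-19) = 3809/285 - 13 * sqrt(2)/285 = 13.30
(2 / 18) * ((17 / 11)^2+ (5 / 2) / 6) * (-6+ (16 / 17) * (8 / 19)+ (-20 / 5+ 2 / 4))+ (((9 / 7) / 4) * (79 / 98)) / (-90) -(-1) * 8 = 149403276691 / 28955813040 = 5.16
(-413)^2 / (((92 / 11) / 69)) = 5628777 / 4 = 1407194.25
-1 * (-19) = 19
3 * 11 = 33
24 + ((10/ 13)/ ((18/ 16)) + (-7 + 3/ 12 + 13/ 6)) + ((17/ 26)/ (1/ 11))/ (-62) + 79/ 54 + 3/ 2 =499381/ 21762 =22.95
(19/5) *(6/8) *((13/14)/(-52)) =-57/1120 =-0.05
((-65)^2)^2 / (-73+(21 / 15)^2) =-446265625 / 1776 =-251275.69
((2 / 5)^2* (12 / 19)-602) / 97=-285902 / 46075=-6.21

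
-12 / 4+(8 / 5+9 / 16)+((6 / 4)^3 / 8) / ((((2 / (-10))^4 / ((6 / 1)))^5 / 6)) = 150169372558593749933 / 80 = 1877117156982421874.16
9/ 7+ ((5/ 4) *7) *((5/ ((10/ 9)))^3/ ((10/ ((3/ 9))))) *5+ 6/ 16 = 60279/ 448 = 134.55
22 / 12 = 11 / 6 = 1.83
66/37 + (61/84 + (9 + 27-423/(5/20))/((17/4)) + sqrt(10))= -20454775/52836 + sqrt(10)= -383.97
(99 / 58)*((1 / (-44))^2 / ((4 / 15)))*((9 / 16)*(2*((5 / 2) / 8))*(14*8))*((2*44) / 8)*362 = 7697025 / 14848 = 518.39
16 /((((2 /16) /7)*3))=896 /3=298.67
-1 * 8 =-8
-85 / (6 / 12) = -170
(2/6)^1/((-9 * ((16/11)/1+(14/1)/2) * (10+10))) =-0.00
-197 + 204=7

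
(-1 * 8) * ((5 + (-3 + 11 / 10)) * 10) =-248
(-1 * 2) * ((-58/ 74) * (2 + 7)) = 522/ 37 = 14.11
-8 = -8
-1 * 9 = -9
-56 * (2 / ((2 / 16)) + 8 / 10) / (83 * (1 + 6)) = -672 / 415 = -1.62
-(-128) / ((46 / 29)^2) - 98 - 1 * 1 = -25459 / 529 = -48.13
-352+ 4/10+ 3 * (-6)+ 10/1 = -1798/5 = -359.60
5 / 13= 0.38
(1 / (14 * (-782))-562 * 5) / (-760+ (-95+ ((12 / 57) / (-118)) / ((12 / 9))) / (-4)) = 68972621202 / 18071554319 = 3.82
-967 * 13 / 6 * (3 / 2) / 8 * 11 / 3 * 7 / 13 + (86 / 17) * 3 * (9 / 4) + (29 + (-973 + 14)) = -2727835 / 1632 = -1671.47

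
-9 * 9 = -81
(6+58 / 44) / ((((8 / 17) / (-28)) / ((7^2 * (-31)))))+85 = 29106261 / 44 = 661505.93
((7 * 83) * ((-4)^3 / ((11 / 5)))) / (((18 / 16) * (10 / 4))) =-594944 / 99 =-6009.54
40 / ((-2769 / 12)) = -160 / 923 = -0.17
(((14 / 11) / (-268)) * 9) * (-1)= 63 / 1474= 0.04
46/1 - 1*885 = -839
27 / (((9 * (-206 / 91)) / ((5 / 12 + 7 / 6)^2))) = -32851 / 9888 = -3.32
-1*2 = -2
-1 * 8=-8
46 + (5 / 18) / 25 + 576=55981 / 90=622.01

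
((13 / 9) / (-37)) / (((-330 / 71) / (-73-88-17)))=-82147 / 54945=-1.50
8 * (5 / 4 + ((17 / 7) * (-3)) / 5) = -58 / 35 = -1.66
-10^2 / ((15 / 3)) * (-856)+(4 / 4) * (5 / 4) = 68485 / 4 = 17121.25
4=4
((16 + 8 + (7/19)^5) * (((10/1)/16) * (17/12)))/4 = 5052670555/950822016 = 5.31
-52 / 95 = -0.55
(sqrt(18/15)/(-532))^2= 3/707560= 0.00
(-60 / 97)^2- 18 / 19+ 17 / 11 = 1928525 / 1966481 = 0.98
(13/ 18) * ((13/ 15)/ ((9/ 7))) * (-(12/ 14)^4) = -1352/ 5145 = -0.26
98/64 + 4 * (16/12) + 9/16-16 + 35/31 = -22153/2976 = -7.44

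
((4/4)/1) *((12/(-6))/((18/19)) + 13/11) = -92/99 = -0.93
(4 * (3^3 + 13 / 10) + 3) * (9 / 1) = 5229 / 5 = 1045.80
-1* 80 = -80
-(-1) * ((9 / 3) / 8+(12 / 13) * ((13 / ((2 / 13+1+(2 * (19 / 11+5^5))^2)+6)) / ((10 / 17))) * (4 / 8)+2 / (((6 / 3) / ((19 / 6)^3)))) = 533627600111417 / 16608582231750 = 32.13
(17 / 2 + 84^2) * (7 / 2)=98903 / 4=24725.75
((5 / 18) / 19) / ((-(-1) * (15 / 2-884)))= -5 / 299763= -0.00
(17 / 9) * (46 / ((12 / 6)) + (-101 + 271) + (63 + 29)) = 1615 / 3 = 538.33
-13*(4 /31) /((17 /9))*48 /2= -11232 /527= -21.31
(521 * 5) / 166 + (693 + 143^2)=3512177 / 166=21157.69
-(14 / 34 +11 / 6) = -229 / 102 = -2.25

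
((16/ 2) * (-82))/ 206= -328/ 103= -3.18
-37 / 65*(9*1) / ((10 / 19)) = -6327 / 650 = -9.73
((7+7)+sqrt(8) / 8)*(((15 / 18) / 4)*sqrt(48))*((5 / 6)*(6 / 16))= 25*sqrt(3)*(sqrt(2)+56) / 384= 6.47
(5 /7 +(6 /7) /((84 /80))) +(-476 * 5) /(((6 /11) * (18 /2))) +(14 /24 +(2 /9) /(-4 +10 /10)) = -851615 /1764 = -482.77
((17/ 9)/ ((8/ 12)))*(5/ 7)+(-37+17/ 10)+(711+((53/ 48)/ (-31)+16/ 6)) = 35432881/ 52080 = 680.35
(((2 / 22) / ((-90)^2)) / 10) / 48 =1 / 42768000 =0.00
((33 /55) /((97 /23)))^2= 4761 /235225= 0.02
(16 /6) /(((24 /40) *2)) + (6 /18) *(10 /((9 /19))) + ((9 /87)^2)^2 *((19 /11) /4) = 7780132553 /840249828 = 9.26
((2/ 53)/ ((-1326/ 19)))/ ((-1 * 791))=19/ 27794949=0.00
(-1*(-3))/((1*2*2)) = 3/4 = 0.75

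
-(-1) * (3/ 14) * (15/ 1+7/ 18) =277/ 84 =3.30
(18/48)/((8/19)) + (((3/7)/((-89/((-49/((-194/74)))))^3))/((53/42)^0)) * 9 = 35203062261921/41177995016768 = 0.85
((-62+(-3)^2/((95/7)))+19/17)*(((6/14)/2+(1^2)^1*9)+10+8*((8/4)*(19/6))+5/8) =-4245.81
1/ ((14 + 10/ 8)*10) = 0.01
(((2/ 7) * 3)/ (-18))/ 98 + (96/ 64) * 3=4630/ 1029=4.50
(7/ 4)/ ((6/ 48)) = 14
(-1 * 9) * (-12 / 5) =108 / 5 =21.60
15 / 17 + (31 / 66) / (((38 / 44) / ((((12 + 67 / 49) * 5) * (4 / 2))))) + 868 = 941.58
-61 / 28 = -2.18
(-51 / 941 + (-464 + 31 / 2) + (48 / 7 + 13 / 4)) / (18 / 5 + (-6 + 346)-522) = 2.46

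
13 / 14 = 0.93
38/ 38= 1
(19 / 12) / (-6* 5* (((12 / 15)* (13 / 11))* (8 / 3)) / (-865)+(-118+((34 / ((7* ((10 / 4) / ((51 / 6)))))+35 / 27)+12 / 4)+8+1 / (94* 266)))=-10170783315 / 572359891783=-0.02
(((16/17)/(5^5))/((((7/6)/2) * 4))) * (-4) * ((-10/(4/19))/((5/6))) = 10944/371875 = 0.03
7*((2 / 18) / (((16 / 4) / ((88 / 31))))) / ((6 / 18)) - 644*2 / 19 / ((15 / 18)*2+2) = -327166 / 19437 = -16.83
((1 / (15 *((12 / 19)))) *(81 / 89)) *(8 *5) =342 / 89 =3.84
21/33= 7/11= 0.64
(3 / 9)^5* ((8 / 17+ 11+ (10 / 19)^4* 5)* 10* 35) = 9191908250 / 538356051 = 17.07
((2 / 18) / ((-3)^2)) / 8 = 1 / 648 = 0.00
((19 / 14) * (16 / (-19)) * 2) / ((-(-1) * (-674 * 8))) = 1 / 2359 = 0.00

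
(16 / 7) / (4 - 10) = -0.38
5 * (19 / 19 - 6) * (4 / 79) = -100 / 79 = -1.27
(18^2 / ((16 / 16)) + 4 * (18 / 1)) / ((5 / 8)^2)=1013.76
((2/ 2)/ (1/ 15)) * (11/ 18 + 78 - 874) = -71585/ 6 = -11930.83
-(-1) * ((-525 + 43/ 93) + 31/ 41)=-523.78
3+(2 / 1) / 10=3.20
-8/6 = -4/3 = -1.33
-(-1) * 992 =992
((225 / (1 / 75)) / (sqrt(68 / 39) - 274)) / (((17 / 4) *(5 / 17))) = -18032625 / 365987 - 3375 *sqrt(663) / 365987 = -49.51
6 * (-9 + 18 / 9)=-42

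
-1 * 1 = -1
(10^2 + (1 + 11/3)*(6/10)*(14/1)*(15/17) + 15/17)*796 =1833188/17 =107834.59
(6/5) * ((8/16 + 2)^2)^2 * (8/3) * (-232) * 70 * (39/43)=-79170000/43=-1841162.79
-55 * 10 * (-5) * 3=8250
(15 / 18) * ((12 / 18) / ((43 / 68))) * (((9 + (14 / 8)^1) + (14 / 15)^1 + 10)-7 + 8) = 23137 / 1161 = 19.93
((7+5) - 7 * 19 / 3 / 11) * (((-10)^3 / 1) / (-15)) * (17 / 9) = 894200 / 891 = 1003.59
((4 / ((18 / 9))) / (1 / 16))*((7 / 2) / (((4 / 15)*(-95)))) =-84 / 19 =-4.42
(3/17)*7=21/17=1.24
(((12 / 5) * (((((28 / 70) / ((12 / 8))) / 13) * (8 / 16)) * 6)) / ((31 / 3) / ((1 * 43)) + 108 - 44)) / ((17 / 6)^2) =222912 / 778356475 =0.00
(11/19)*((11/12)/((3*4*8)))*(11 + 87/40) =63767/875520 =0.07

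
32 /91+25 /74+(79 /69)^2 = 64132217 /32060574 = 2.00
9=9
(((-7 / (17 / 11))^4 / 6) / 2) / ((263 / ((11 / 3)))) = 386683451 / 790776828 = 0.49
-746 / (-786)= 373 / 393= 0.95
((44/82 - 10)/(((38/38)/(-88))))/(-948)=-8536/9717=-0.88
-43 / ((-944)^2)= -43 / 891136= -0.00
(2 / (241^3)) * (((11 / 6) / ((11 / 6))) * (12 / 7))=24 / 97982647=0.00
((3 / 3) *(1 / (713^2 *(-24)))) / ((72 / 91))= -91 / 878461632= -0.00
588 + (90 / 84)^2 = 115473 / 196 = 589.15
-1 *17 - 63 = -80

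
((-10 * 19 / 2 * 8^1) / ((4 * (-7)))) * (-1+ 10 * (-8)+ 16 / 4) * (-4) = 8360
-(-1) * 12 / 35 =12 / 35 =0.34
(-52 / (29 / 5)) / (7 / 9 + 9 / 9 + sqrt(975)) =37440 / 2282851-105300 * sqrt(39) / 2282851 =-0.27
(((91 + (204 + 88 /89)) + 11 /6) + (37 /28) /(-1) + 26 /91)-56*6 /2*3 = -1549129 /7476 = -207.21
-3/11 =-0.27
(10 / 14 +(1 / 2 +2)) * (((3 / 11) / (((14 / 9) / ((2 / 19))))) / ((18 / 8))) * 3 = 810 / 10241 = 0.08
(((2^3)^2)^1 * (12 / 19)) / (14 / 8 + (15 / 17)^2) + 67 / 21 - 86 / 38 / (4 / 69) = -92663573 / 4665108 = -19.86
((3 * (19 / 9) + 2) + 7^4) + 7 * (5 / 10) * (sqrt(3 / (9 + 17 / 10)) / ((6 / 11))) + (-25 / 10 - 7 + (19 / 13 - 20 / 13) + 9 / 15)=77 * sqrt(3210) / 1284 + 936139 / 390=2403.75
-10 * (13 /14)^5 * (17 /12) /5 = -6311981 /3226944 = -1.96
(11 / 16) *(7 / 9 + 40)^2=1481579 / 1296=1143.19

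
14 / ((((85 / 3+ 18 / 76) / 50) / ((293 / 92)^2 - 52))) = -3533933025 / 3445906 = -1025.55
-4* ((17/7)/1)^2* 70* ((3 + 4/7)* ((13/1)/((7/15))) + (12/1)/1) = -184117.43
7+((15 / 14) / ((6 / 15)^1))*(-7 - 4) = -629 / 28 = -22.46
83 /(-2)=-83 /2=-41.50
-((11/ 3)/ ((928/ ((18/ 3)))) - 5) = 2309/ 464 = 4.98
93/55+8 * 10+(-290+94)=-6287/55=-114.31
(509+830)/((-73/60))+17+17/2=-156957/146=-1075.05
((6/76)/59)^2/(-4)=-9/20106256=-0.00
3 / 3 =1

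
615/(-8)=-615/8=-76.88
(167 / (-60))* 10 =-167 / 6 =-27.83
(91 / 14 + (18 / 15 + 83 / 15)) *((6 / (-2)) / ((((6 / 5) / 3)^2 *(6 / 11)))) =-21835 / 48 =-454.90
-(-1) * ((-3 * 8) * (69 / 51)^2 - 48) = -26568 / 289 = -91.93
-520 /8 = -65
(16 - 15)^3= 1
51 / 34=3 / 2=1.50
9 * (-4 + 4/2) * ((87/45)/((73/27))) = -4698/365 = -12.87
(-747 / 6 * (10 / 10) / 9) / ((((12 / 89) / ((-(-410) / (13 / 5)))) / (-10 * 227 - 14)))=4323426425 / 117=36952362.61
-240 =-240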